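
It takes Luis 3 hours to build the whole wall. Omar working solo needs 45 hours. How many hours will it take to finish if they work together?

With two workers the combined time is the product over the sum: 3·45/(3+45) = 135/48 = 45/16 hours.

45/16 hours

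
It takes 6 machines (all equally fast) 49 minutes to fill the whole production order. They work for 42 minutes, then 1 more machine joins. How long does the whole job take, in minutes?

48 minutes

One machine does 1/294 of the job per minute.
After 42 minutes with 6 machines, 6/7 is done (1/7 left).
With 7 machines the rate is 7/294 = 1/42, so the rest takes 1/7 ÷ 1/42 = 6 minutes.
Total = 42 + 6 = 48 minutes.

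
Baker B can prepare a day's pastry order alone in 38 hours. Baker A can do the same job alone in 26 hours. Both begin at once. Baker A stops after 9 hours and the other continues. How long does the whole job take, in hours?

In the first 9 hours the combined rate is 16/247, so 144/247 of the job is done, leaving 103/247.
After baker A leaves the rate is 1/38 per hour; the remaining 103/247 takes 206/13 hours.
Total = 9 + 206/13 = 323/13 hours.

323/13 hours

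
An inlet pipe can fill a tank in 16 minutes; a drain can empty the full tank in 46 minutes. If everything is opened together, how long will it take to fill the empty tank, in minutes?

368/15 minutes

Net rate = 1/16 − 1/46 = (23 − 8)/368 = 15/368 per minute.
Filling time = 1 ÷ (15/368) = 368/15 minutes.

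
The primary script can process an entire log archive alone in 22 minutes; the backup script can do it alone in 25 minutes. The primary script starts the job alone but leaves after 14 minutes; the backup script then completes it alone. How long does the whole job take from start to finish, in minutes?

254/11 minutes

In 14 minutes the primary script does 14/22 = 7/11 of the job, leaving 4/11.
The backup script works at 1/25 per minute, so finishing takes 4/11 ÷ 1/25 = 100/11 minutes.
Total time = 14 + 100/11 = 254/11 minutes.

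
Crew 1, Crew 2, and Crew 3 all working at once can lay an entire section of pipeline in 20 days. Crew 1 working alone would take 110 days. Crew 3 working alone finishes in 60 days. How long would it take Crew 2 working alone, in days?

165/4 days

Combined rate is 1/20 per day.
Known contribution: 1/110 + 1/60 = (6 + 11)/660 = 17/660 per day.
So Crew 2's rate is 1/20 − 17/660 = 4/165, meaning 165/4 days alone.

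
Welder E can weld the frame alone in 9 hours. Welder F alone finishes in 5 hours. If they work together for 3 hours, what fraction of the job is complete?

14/15

Combined rate: 1/9 + 1/5 = (5 + 9)/45 = 14/45 per hour.
In 3 hours they complete 3·14/45 = 14/15 of the job.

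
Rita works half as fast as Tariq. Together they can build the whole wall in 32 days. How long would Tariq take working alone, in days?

Let Tariq's rate be r; then Rita's rate is (1/2)r, so together (1/2 + 1)r = (3/2)r = 1/32.
Thus r = 1/48 per day.
Tariq alone: 48 days; Rita alone: 96 days.

48 days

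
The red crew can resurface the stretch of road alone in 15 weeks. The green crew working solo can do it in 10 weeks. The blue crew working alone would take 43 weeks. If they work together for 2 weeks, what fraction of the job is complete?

49/129

Combined rate: 1/15 + 1/10 + 1/43 = (86 + 129 + 30)/1290 = 245/1290 = 49/258 per week.
In 2 weeks they complete 2·49/258 = 49/129 of the job.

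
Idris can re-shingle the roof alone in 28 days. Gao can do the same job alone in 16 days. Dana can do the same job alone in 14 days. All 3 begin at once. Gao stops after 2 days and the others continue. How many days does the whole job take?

49/6 days

In the first 2 days the combined rate is 19/112, so 19/56 of the job is done, leaving 37/56.
After Gao leaves the rate is 3/28 per day; the remaining 37/56 takes 37/6 days.
Total = 2 + 37/6 = 49/6 days.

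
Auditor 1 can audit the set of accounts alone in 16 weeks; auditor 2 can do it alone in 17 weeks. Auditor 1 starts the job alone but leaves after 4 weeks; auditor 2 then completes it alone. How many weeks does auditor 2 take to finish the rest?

In 4 weeks auditor 1 does 4/16 = 1/4 of the job, leaving 3/4.
Auditor 2 works at 1/17 per week, so finishing takes 3/4 ÷ 1/17 = 51/4 weeks.

51/4 weeks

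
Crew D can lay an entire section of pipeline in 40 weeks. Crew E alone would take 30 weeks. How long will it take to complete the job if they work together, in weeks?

120/7 weeks

With two workers the combined time is the product over the sum: 40·30/(40+30) = 1200/70 = 120/7 weeks.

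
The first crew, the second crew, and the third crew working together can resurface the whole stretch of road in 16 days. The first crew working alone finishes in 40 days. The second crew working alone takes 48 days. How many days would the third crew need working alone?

Combined rate is 1/16 per day.
Known contribution: 1/40 + 1/48 = (6 + 5)/240 = 11/240 per day.
So the third crew's rate is 1/16 − 11/240 = 1/60, meaning 60 days alone.

60 days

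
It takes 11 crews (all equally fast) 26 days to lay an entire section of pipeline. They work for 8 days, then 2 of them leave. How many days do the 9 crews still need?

One crew does 1/286 of the job per day.
After 8 days with 11 crews, 4/13 is done (9/13 left).
With 9 crews the rate is 9/286, so the rest takes 9/13 ÷ 9/286 = 22 days.

22 days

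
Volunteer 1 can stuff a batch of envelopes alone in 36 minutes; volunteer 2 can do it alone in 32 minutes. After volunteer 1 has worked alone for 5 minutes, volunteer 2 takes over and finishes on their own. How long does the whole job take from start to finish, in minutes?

In 5 minutes volunteer 1 does 5/36 of the job, leaving 31/36.
Volunteer 2 works at 1/32 per minute, so finishing takes 31/36 ÷ 1/32 = 248/9 minutes.
Total time = 5 + 248/9 = 293/9 minutes.

293/9 minutes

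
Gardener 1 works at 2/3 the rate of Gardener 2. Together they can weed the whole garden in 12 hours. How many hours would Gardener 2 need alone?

Let Gardener 2's rate be r; then Gardener 1's rate is (2/3)r, so together (2/3 + 1)r = (5/3)r = 1/12.
Thus r = 1/20 per hour.
Gardener 2 alone: 20 hours; Gardener 1 alone: 30 hours.

20 hours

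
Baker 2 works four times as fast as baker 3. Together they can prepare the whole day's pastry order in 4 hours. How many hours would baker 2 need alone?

Let baker 3's rate be r; then baker 2's rate is 4r, so together (4 + 1)r = 5r = 1/4.
Thus r = 1/20 per hour.
Baker 3 alone: 20 hours; baker 2 alone: 5 hours.

5 hours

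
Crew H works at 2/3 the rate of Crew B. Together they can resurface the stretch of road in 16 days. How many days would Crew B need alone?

80/3 days

Let Crew B's rate be r; then Crew H's rate is (2/3)r, so together (2/3 + 1)r = (5/3)r = 1/16.
Thus r = 3/80 per day.
Crew B alone: 80/3 days; Crew H alone: 40 days.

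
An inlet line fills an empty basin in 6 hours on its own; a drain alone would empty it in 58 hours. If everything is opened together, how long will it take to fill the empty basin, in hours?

87/13 hours

Net rate = 1/6 − 1/58 = (29 − 3)/174 = 26/174 = 13/87 per hour.
Filling time = 1 ÷ (13/87) = 87/13 hours.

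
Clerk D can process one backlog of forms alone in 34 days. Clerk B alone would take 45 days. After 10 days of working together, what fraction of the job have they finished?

79/153

Combined rate: 1/34 + 1/45 = (45 + 34)/1530 = 79/1530 per day.
In 10 days they complete 10·79/1530 = 79/153 of the job.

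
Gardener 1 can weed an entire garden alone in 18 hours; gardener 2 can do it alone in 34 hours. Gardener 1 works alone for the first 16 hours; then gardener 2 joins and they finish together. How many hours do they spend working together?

In 16 hours gardener 1 does 16/18 = 8/9 of the job, leaving 1/9.
Gardener 1 and gardener 2 together work at 13/153 per hour, so finishing takes 1/9 ÷ 13/153 = 17/13 hours.

17/13 hours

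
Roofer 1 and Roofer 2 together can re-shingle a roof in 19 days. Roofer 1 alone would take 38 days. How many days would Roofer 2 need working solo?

38 days

Combined rate is 1/19 per day.
Known contribution: 1/38 per day.
So Roofer 2's rate is 1/19 − 1/38 = 1/38, meaning 38 days alone.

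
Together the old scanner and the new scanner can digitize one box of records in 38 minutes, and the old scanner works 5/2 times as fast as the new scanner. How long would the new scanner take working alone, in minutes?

Let the new scanner's rate be r; then the old scanner's rate is (5/2)r, so together (5/2 + 1)r = (7/2)r = 1/38.
Thus r = 1/133 per minute.
The new scanner alone: 133 minutes; the old scanner alone: 266/5 minutes.

133 minutes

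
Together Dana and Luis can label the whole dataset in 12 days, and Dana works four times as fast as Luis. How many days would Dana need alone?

Let Luis's rate be r; then Dana's rate is 4r, so together (4 + 1)r = 5r = 1/12.
Thus r = 1/60 per day.
Luis alone: 60 days; Dana alone: 15 days.

15 days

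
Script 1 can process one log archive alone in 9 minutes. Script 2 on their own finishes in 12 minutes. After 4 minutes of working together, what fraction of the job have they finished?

7/9

Combined rate: 1/9 + 1/12 = (4 + 3)/36 = 7/36 per minute.
In 4 minutes they complete 4·7/36 = 7/9 of the job.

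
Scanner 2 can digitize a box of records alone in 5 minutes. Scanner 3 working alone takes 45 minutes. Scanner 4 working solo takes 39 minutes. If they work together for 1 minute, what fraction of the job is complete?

29/117

Combined rate: 1/5 + 1/45 + 1/39 = (117 + 13 + 15)/585 = 145/585 = 29/117 per minute.
In 1 minute they complete 1·29/117 = 29/117 of the job.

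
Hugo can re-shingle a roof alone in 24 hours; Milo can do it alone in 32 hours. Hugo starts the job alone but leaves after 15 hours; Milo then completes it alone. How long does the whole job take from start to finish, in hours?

In 15 hours Hugo does 15/24 = 5/8 of the job, leaving 3/8.
Milo works at 1/32 per hour, so finishing takes 3/8 ÷ 1/32 = 12 hours.
Total time = 15 + 12 = 27 hours.

27 hours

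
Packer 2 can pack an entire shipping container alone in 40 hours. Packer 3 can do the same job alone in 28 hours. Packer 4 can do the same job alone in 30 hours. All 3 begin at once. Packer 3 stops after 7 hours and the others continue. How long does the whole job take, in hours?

90/7 hours

In the first 7 hours the combined rate is 79/840, so 79/120 of the job is done, leaving 41/120.
After Packer 3 leaves the rate is 7/120 per hour; the remaining 41/120 takes 41/7 hours.
Total = 7 + 41/7 = 90/7 hours.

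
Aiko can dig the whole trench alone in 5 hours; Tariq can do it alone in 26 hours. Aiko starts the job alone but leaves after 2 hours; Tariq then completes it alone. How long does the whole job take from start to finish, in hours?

88/5 hours

In 2 hours Aiko does 2/5 of the job, leaving 3/5.
Tariq works at 1/26 per hour, so finishing takes 3/5 ÷ 1/26 = 78/5 hours.
Total time = 2 + 78/5 = 88/5 hours.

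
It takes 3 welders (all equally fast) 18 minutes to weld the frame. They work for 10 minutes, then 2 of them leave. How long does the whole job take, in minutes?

One welder does 1/54 of the job per minute.
After 10 minutes with 3 welders, 5/9 is done (4/9 left).
With 1 welder the rate is 1/54, so the rest takes 4/9 ÷ 1/54 = 24 minutes.
Total = 10 + 24 = 34 minutes.

34 minutes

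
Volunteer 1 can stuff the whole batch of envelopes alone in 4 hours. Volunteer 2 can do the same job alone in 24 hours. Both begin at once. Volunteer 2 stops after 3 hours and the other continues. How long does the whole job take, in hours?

7/2 hours

In the first 3 hours the combined rate is 7/24, so 7/8 of the job is done, leaving 1/8.
After volunteer 2 leaves the rate is 1/4 per hour; the remaining 1/8 takes 1/2 hours.
Total = 3 + 1/2 = 7/2 hours.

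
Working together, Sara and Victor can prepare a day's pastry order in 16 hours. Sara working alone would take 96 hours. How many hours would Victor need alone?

Combined rate is 1/16 per hour.
Known contribution: 1/96 per hour.
So Victor's rate is 1/16 − 1/96 = 5/96, meaning 96/5 hours alone.

96/5 hours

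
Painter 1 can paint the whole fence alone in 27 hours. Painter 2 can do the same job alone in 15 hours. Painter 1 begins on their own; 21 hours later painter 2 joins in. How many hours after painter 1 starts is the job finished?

162/7 hours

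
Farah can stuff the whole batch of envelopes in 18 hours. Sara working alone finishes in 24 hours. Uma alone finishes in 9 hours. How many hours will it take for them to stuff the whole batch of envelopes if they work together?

24/5 hours

Combined rate: 1/18 + 1/24 + 1/9 = (4 + 3 + 8)/72 = 15/72 = 5/24 per hour.
Time = 1 ÷ (5/24) = 24/5 hours.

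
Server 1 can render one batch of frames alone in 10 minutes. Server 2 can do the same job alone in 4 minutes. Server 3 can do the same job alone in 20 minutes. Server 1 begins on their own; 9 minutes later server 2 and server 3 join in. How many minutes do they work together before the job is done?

In the first 9 minutes server 1 alone does 9/10 of the job, leaving 1/10.
Once everyone is working, combined rate: 1/10 + 1/4 + 1/20 = (2 + 5 + 1)/20 = 8/20 = 2/5 per minute.
Remaining 1/10 at 2/5 per minute takes 1/4 minutes.

1/4 minutes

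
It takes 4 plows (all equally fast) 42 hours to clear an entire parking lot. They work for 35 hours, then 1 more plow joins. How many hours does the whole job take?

One plow does 1/168 of the job per hour.
After 35 hours with 4 plows, 5/6 is done (1/6 left).
With 5 plows the rate is 5/168, so the rest takes 1/6 ÷ 5/168 = 28/5 hours.
Total = 35 + 28/5 = 203/5 hours.

203/5 hours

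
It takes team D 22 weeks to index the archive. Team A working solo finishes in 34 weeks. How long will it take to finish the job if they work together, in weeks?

Combined rate: 1/22 + 1/34 = (17 + 11)/374 = 28/374 = 14/187 per week.
Time = 1 ÷ (14/187) = 187/14 weeks.

187/14 weeks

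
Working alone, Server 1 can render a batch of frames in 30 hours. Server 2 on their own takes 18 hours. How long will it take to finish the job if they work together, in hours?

Combined rate: 1/30 + 1/18 = (3 + 5)/90 = 8/90 = 4/45 per hour.
Time = 1 ÷ (4/45) = 45/4 hours.

45/4 hours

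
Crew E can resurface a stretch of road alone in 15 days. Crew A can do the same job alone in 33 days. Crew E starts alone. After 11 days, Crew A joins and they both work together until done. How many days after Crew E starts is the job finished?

55/4 days

In the first 11 days Crew E alone does 11/15 of the job, leaving 4/15.
Once everyone is working, combined rate: 1/15 + 1/33 = (11 + 5)/165 = 16/165 per day.
Remaining 4/15 at 16/165 per day takes 11/4 days.
Total from the start = 11 + 11/4 = 55/4 days.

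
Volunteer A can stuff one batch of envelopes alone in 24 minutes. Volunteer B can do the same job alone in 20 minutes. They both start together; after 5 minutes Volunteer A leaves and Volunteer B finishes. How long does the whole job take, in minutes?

95/6 minutes

In the first 5 minutes the combined rate is 11/120, so 11/24 of the job is done, leaving 13/24.
After Volunteer A leaves the rate is 1/20 per minute; the remaining 13/24 takes 65/6 minutes.
Total = 5 + 65/6 = 95/6 minutes.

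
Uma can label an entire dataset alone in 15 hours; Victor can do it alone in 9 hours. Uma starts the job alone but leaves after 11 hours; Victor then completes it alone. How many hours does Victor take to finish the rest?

12/5 hours

In 11 hours Uma does 11/15 of the job, leaving 4/15.
Victor works at 1/9 per hour, so finishing takes 4/15 ÷ 1/9 = 12/5 hours.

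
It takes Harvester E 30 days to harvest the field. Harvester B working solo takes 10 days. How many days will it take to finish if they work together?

With two workers the combined time is the product over the sum: 30·10/(30+10) = 300/40 = 15/2 days.

15/2 days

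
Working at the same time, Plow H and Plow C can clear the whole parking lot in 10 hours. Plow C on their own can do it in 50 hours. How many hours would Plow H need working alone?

25/2 hours

Combined rate is 1/10 per hour.
Known contribution: 1/50 per hour.
So Plow H's rate is 1/10 − 1/50 = 2/25, meaning 25/2 hours alone.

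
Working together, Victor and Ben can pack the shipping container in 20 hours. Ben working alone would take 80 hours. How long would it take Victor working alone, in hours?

Combined rate is 1/20 per hour.
Known contribution: 1/80 per hour.
So Victor's rate is 1/20 − 1/80 = 3/80, meaning 80/3 hours alone.

80/3 hours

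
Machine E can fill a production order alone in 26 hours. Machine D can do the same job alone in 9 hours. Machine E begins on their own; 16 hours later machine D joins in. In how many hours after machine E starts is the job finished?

130/7 hours

In the first 16 hours machine E alone does 16/26 = 8/13 of the job, leaving 5/13.
Once everyone is working, combined rate: 1/26 + 1/9 = (9 + 26)/234 = 35/234 per hour.
Remaining 5/13 at 35/234 per hour takes 18/7 hours.
Total from the start = 16 + 18/7 = 130/7 hours.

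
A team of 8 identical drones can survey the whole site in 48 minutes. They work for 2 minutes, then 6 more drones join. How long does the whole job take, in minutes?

198/7 minutes

One drone does 1/384 of the job per minute.
After 2 minutes with 8 drones, 1/24 is done (23/24 left).
With 14 drones the rate is 14/384 = 7/192, so the rest takes 23/24 ÷ 7/192 = 184/7 minutes.
Total = 2 + 184/7 = 198/7 minutes.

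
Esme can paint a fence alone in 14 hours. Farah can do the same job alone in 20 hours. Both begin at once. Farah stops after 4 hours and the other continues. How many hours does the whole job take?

56/5 hours

In the first 4 hours the combined rate is 17/140, so 17/35 of the job is done, leaving 18/35.
After Farah leaves the rate is 1/14 per hour; the remaining 18/35 takes 36/5 hours.
Total = 4 + 36/5 = 56/5 hours.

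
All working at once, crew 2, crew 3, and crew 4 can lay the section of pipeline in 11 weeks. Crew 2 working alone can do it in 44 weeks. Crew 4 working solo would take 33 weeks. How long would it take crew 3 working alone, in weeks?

Combined rate is 1/11 per week.
Known contribution: 1/44 + 1/33 = (3 + 4)/132 = 7/132 per week.
So crew 3's rate is 1/11 − 7/132 = 5/132, meaning 132/5 weeks alone.

132/5 weeks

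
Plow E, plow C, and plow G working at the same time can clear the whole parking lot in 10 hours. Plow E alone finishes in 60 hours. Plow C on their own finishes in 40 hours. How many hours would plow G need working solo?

120/7 hours

Combined rate is 1/10 per hour.
Known contribution: 1/60 + 1/40 = (2 + 3)/120 = 5/120 = 1/24 per hour.
So plow G's rate is 1/10 − 1/24 = 7/120, meaning 120/7 hours alone.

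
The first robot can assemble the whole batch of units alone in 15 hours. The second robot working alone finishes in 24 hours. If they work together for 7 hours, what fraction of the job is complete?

91/120

Combined rate: 1/15 + 1/24 = (8 + 5)/120 = 13/120 per hour.
In 7 hours they complete 7·13/120 = 91/120 of the job.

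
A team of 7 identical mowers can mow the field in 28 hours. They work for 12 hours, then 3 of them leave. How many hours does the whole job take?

40 hours

One mower does 1/196 of the job per hour.
After 12 hours with 7 mowers, 3/7 is done (4/7 left).
With 4 mowers the rate is 4/196 = 1/49, so the rest takes 4/7 ÷ 1/49 = 28 hours.
Total = 12 + 28 = 40 hours.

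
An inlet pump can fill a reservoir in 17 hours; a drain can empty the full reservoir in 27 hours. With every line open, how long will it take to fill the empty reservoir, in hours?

Net rate = 1/17 − 1/27 = (27 − 17)/459 = 10/459 per hour.
Filling time = 1 ÷ (10/459) = 459/10 hours.

459/10 hours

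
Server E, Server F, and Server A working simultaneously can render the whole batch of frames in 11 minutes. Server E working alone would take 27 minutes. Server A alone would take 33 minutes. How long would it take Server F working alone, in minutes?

Combined rate is 1/11 per minute.
Known contribution: 1/27 + 1/33 = (11 + 9)/297 = 20/297 per minute.
So Server F's rate is 1/11 − 20/297 = 7/297, meaning 297/7 minutes alone.

297/7 minutes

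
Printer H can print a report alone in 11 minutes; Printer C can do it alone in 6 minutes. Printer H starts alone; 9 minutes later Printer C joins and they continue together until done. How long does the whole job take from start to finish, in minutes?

165/17 minutes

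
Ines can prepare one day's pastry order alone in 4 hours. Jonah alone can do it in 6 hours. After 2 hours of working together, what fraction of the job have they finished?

5/6

Combined rate: 1/4 + 1/6 = (3 + 2)/12 = 5/12 per hour.
In 2 hours they complete 2·5/12 = 5/6 of the job.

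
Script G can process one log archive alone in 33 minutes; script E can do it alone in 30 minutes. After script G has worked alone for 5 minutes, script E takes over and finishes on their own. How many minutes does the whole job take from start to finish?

335/11 minutes

In 5 minutes script G does 5/33 of the job, leaving 28/33.
Script E works at 1/30 per minute, so finishing takes 28/33 ÷ 1/30 = 280/11 minutes.
Total time = 5 + 280/11 = 335/11 minutes.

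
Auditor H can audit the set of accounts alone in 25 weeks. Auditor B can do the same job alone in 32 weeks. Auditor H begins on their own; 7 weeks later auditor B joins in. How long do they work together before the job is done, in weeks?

192/19 weeks

In the first 7 weeks auditor H alone does 7/25 of the job, leaving 18/25.
Once everyone is working, combined rate: 1/25 + 1/32 = (32 + 25)/800 = 57/800 per week.
Remaining 18/25 at 57/800 per week takes 192/19 weeks.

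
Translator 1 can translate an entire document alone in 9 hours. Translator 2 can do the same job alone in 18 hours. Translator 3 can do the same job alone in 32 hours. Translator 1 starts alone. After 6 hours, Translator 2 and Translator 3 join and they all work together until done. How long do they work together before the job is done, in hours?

32/19 hours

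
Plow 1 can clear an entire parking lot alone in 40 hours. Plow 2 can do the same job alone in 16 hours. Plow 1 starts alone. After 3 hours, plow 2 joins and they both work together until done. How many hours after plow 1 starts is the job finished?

95/7 hours

In the first 3 hours plow 1 alone does 3/40 of the job, leaving 37/40.
Once everyone is working, combined rate: 1/40 + 1/16 = (2 + 5)/80 = 7/80 per hour.
Remaining 37/40 at 7/80 per hour takes 74/7 hours.
Total from the start = 3 + 74/7 = 95/7 hours.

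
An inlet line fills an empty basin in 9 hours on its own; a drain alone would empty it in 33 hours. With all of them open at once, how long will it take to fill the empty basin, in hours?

Net rate = 1/9 − 1/33 = (11 − 3)/99 = 8/99 per hour.
Filling time = 1 ÷ (8/99) = 99/8 hours.

99/8 hours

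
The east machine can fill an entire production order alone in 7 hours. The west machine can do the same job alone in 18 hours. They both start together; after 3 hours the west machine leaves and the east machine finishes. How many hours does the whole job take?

In the first 3 hours the combined rate is 25/126, so 25/42 of the job is done, leaving 17/42.
After the west machine leaves the rate is 1/7 per hour; the remaining 17/42 takes 17/6 hours.
Total = 3 + 17/6 = 35/6 hours.

35/6 hours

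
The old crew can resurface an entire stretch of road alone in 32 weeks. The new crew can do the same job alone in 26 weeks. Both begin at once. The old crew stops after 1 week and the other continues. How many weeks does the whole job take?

403/16 weeks

In the first 1 week the combined rate is 29/416, so 29/416 of the job is done, leaving 387/416.
After the old crew leaves the rate is 1/26 per week; the remaining 387/416 takes 387/16 weeks.
Total = 1 + 387/16 = 403/16 weeks.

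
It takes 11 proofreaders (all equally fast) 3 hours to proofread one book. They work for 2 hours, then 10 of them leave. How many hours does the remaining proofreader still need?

One proofreader does 1/33 of the job per hour.
After 2 hours with 11 proofreaders, 2/3 is done (1/3 left).
With 1 proofreader the rate is 1/33, so the rest takes 1/3 ÷ 1/33 = 11 hours.

11 hours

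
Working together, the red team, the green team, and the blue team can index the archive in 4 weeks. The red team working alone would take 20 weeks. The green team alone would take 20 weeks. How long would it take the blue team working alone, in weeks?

Combined rate is 1/4 per week.
Known contribution: 1/20 + 1/20 = (1 + 1)/20 = 2/20 = 1/10 per week.
So the blue team's rate is 1/4 − 1/10 = 3/20, meaning 20/3 weeks alone.

20/3 weeks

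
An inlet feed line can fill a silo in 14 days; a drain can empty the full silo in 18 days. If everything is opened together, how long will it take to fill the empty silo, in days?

63 days

Net rate = 1/14 − 1/18 = (9 − 7)/126 = 2/126 = 1/63 per day.
Filling time = 1 ÷ (1/63) = 63 days.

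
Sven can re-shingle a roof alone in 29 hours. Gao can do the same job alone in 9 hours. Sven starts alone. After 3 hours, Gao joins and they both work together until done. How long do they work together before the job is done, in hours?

117/19 hours

In the first 3 hours Sven alone does 3/29 of the job, leaving 26/29.
Once everyone is working, combined rate: 1/29 + 1/9 = (9 + 29)/261 = 38/261 per hour.
Remaining 26/29 at 38/261 per hour takes 117/19 hours.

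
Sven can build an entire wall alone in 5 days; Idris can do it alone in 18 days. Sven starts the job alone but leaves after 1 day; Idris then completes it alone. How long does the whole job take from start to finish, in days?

In 1 day Sven does 1/5 of the job, leaving 4/5.
Idris works at 1/18 per day, so finishing takes 4/5 ÷ 1/18 = 72/5 days.
Total time = 1 + 72/5 = 77/5 days.

77/5 days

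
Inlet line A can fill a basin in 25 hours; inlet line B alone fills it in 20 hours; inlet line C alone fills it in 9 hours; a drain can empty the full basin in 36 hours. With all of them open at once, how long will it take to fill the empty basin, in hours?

75/13 hours

Net rate = 1/25 + 1/20 + 1/9 − 1/36 = (36 + 45 + 100 − 25)/900 = 156/900 = 13/75 per hour.
Filling time = 1 ÷ (13/75) = 75/13 hours.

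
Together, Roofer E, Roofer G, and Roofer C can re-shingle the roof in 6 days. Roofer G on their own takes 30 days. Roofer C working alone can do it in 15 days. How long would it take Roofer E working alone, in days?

Combined rate is 1/6 per day.
Known contribution: 1/30 + 1/15 = (1 + 2)/30 = 3/30 = 1/10 per day.
So Roofer E's rate is 1/6 − 1/10 = 1/15, meaning 15 days alone.

15 days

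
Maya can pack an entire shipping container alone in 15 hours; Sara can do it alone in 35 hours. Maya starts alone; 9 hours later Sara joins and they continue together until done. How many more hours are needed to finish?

21/5 hours

In 9 hours Maya does 9/15 = 3/5 of the job, leaving 2/5.
Maya and Sara together work at 2/21 per hour, so finishing takes 2/5 ÷ 2/21 = 21/5 hours.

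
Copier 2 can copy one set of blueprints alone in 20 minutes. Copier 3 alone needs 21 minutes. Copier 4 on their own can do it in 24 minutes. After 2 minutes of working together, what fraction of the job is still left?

Combined rate: 1/20 + 1/21 + 1/24 = (42 + 40 + 35)/840 = 117/840 = 39/280 per minute.
In 2 minutes they complete 2·39/280 = 39/140 of the job.
So 101/140 remains.

101/140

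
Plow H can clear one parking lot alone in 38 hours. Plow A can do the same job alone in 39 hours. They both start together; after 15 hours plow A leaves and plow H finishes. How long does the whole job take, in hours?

304/13 hours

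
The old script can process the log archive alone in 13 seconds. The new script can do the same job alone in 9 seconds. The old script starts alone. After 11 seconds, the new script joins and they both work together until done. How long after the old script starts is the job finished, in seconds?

130/11 seconds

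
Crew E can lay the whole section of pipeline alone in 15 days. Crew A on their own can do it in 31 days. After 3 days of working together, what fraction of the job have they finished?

Combined rate: 1/15 + 1/31 = (31 + 15)/465 = 46/465 per day.
In 3 days they complete 3·46/465 = 46/155 of the job.

46/155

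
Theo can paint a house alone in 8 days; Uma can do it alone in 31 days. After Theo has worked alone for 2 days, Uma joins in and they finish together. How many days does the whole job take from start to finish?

88/13 days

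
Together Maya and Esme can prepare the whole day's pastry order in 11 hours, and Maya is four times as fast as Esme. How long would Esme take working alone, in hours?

55 hours

Let Esme's rate be r; then Maya's rate is 4r, so together (4 + 1)r = 5r = 1/11.
Thus r = 1/55 per hour.
Esme alone: 55 hours; Maya alone: 55/4 hours.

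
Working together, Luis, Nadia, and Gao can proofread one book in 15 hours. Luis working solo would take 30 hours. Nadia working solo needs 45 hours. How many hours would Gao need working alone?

90 hours

Combined rate is 1/15 per hour.
Known contribution: 1/30 + 1/45 = (3 + 2)/90 = 5/90 = 1/18 per hour.
So Gao's rate is 1/15 − 1/18 = 1/90, meaning 90 hours alone.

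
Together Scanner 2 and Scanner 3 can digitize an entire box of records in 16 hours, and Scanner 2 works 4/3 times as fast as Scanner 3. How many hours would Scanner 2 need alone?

28 hours

Let Scanner 3's rate be r; then Scanner 2's rate is (4/3)r, so together (4/3 + 1)r = (7/3)r = 1/16.
Thus r = 3/112 per hour.
Scanner 3 alone: 112/3 hours; Scanner 2 alone: 28 hours.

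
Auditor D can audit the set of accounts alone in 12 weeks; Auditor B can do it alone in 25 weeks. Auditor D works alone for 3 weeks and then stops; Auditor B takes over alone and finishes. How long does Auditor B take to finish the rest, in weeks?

In 3 weeks Auditor D does 3/12 = 1/4 of the job, leaving 3/4.
Auditor B works at 1/25 per week, so finishing takes 3/4 ÷ 1/25 = 75/4 weeks.

75/4 weeks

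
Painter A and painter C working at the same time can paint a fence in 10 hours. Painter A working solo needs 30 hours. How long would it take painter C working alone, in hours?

Combined rate is 1/10 per hour.
Known contribution: 1/30 per hour.
So painter C's rate is 1/10 − 1/30 = 1/15, meaning 15 hours alone.

15 hours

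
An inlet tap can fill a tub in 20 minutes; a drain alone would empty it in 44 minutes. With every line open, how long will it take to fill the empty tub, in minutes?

110/3 minutes

Net rate = 1/20 − 1/44 = (11 − 5)/220 = 6/220 = 3/110 per minute.
Filling time = 1 ÷ (3/110) = 110/3 minutes.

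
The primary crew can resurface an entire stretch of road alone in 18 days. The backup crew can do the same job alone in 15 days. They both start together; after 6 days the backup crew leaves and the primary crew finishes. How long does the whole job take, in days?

In the first 6 days the combined rate is 11/90, so 11/15 of the job is done, leaving 4/15.
After the backup crew leaves the rate is 1/18 per day; the remaining 4/15 takes 24/5 days.
Total = 6 + 24/5 = 54/5 days.

54/5 days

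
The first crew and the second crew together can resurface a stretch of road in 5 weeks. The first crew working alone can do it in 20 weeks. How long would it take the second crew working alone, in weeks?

20/3 weeks

Combined rate is 1/5 per week.
Known contribution: 1/20 per week.
So the second crew's rate is 1/5 − 1/20 = 3/20, meaning 20/3 weeks alone.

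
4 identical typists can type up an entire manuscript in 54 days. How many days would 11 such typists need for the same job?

Total work is 4·54 = 216 typist-days.
With 11 typists: 216/11 days.

216/11 days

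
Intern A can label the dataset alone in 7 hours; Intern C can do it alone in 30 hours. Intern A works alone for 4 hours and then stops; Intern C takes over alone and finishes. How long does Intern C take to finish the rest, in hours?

90/7 hours

In 4 hours Intern A does 4/7 of the job, leaving 3/7.
Intern C works at 1/30 per hour, so finishing takes 3/7 ÷ 1/30 = 90/7 hours.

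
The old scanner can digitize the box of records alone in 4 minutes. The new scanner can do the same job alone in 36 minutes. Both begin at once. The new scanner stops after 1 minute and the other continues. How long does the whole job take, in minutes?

In the first 1 minute the combined rate is 5/18, so 5/18 of the job is done, leaving 13/18.
After the new scanner leaves the rate is 1/4 per minute; the remaining 13/18 takes 26/9 minutes.
Total = 1 + 26/9 = 35/9 minutes.

35/9 minutes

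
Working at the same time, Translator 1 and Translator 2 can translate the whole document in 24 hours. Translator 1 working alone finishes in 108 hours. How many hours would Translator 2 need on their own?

216/7 hours

Combined rate is 1/24 per hour.
Known contribution: 1/108 per hour.
So Translator 2's rate is 1/24 − 1/108 = 7/216, meaning 216/7 hours alone.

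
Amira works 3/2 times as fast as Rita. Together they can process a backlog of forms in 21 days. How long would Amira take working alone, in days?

Let Rita's rate be r; then Amira's rate is (3/2)r, so together (3/2 + 1)r = (5/2)r = 1/21.
Thus r = 2/105 per day.
Rita alone: 105/2 days; Amira alone: 35 days.

35 days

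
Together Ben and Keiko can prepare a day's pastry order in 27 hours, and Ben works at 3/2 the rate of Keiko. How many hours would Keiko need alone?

135/2 hours

Let Keiko's rate be r; then Ben's rate is (3/2)r, so together (3/2 + 1)r = (5/2)r = 1/27.
Thus r = 2/135 per hour.
Keiko alone: 135/2 hours; Ben alone: 45 hours.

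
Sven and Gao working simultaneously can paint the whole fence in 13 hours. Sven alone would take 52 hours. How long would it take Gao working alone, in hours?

52/3 hours

Combined rate is 1/13 per hour.
Known contribution: 1/52 per hour.
So Gao's rate is 1/13 − 1/52 = 3/52, meaning 52/3 hours alone.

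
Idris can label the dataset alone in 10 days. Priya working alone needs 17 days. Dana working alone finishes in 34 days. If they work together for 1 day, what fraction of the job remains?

Combined rate: 1/10 + 1/17 + 1/34 = (17 + 10 + 5)/170 = 32/170 = 16/85 per day.
In 1 day they complete 1·16/85 = 16/85 of the job.
So 69/85 remains.

69/85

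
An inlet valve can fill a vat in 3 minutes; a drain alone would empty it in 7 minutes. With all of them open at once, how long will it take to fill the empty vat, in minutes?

21/4 minutes

Net rate = 1/3 − 1/7 = (7 − 3)/21 = 4/21 per minute.
Filling time = 1 ÷ (4/21) = 21/4 minutes.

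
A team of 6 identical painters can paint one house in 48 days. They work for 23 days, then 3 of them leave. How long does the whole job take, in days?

73 days

One painter does 1/288 of the job per day.
After 23 days with 6 painters, 23/48 is done (25/48 left).
With 3 painters the rate is 3/288 = 1/96, so the rest takes 25/48 ÷ 1/96 = 50 days.
Total = 23 + 50 = 73 days.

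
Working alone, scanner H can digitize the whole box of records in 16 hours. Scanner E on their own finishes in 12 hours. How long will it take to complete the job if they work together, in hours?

With two workers the combined time is the product over the sum: 16·12/(16+12) = 192/28 = 48/7 hours.

48/7 hours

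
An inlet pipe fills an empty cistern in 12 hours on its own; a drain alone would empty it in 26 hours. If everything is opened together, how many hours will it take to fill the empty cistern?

156/7 hours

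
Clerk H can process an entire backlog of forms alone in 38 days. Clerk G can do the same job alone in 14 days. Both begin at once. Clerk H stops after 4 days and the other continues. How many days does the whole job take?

238/19 days

In the first 4 days the combined rate is 13/133, so 52/133 of the job is done, leaving 81/133.
After Clerk H leaves the rate is 1/14 per day; the remaining 81/133 takes 162/19 days.
Total = 4 + 162/19 = 238/19 days.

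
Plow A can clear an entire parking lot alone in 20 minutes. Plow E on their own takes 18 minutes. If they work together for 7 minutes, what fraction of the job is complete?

133/180

Combined rate: 1/20 + 1/18 = (9 + 10)/180 = 19/180 per minute.
In 7 minutes they complete 7·19/180 = 133/180 of the job.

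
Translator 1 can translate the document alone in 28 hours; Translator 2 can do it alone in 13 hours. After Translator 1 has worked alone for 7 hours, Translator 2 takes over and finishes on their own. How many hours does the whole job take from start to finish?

In 7 hours Translator 1 does 7/28 = 1/4 of the job, leaving 3/4.
Translator 2 works at 1/13 per hour, so finishing takes 3/4 ÷ 1/13 = 39/4 hours.
Total time = 7 + 39/4 = 67/4 hours.

67/4 hours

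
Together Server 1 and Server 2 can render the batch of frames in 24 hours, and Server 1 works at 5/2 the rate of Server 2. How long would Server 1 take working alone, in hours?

Let Server 2's rate be r; then Server 1's rate is (5/2)r, so together (5/2 + 1)r = (7/2)r = 1/24.
Thus r = 1/84 per hour.
Server 2 alone: 84 hours; Server 1 alone: 168/5 hours.

168/5 hours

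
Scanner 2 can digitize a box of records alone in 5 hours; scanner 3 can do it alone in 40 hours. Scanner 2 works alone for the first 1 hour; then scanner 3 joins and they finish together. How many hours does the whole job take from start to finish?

41/9 hours

In 1 hour scanner 2 does 1/5 of the job, leaving 4/5.
Scanner 2 and scanner 3 together work at 9/40 per hour, so finishing takes 4/5 ÷ 9/40 = 32/9 hours.
Total time = 1 + 32/9 = 41/9 hours.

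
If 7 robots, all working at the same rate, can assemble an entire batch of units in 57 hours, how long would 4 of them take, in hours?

399/4 hours

Total work is 7·57 = 399 robot-hours.
With 4 robots: 399/4 hours.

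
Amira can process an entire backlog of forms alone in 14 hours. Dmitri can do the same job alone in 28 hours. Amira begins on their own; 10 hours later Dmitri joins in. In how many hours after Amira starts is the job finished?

38/3 hours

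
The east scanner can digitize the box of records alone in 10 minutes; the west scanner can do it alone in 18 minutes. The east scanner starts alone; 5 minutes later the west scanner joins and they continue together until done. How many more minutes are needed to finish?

In 5 minutes the east scanner does 5/10 = 1/2 of the job, leaving 1/2.
The east scanner and the west scanner together work at 7/45 per minute, so finishing takes 1/2 ÷ 7/45 = 45/14 minutes.

45/14 minutes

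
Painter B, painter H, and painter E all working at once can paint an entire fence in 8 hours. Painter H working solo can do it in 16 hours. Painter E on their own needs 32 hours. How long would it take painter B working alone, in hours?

Combined rate is 1/8 per hour.
Known contribution: 1/16 + 1/32 = (2 + 1)/32 = 3/32 per hour.
So painter B's rate is 1/8 − 3/32 = 1/32, meaning 32 hours alone.

32 hours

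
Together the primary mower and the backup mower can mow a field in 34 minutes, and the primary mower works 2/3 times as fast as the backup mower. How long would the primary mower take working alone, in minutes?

85 minutes

Let the backup mower's rate be r; then the primary mower's rate is (2/3)r, so together (2/3 + 1)r = (5/3)r = 1/34.
Thus r = 3/170 per minute.
The backup mower alone: 170/3 minutes; the primary mower alone: 85 minutes.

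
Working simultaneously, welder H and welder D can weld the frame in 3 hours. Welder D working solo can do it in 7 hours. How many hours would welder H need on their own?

21/4 hours

Combined rate is 1/3 per hour.
Known contribution: 1/7 per hour.
So welder H's rate is 1/3 − 1/7 = 4/21, meaning 21/4 hours alone.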